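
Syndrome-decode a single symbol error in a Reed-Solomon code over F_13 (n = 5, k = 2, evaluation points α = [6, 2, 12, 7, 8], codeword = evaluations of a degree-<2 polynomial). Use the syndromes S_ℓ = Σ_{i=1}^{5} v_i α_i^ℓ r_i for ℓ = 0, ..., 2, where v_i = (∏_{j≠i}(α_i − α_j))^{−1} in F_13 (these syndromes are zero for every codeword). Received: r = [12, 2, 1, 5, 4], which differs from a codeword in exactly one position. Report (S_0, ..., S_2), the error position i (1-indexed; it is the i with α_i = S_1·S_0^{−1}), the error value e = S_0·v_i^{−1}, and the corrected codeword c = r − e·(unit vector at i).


S = (3, 8, 4), error at position 4, error magnitude e = 10, c = [12, 2, 1, 8, 4].

Step 1: column multipliers v_i = (∏_{j≠i}(α_i − α_j))^{−1} mod 13.
  i = 1 (α = 6): (6−2)(6−12)(6−7)(6−8) = 4·(−6)·(−1)·(−2) = −48 ≡ 4, so v_1 = 4^{−1} = 10 (mod 13).
  i = 2 (α = 2): (2−6)(2−12)(2−7)(2−8) = (−4)·(−10)·(−5)·(−6) = 1200 ≡ 4, so v_2 = 4^{−1} = 10 (mod 13).
  i = 3 (α = 12): (12−6)(12−2)(12−7)(12−8) = 6·10·5·4 = 1200 ≡ 4, so v_3 = 4^{−1} = 10 (mod 13).
  i = 4 (α = 7): (7−6)(7−2)(7−12)(7−8) = 1·5·(−5)·(−1) = 25 ≡ 12, so v_4 = 12^{−1} = 12 (mod 13).
  i = 5 (α = 8): (8−6)(8−2)(8−12)(8−7) = 2·6·(−4)·1 = −48 ≡ 4, so v_5 = 4^{−1} = 10 (mod 13).
  v = [10, 10, 10, 12, 10].
Step 2: syndromes of r = [12, 2, 1, 5, 4] (all sums mod 13).
  S_0 = Σ v_i r_i = 10·12 + 10·2 + 10·1 + 12·5 + 10·4 = 250 ≡ 3.
  S_1 = Σ v_i α_i r_i = 10·6·12 + 10·2·2 + 10·12·1 + 12·7·5 + 10·8·4 = 1620 ≡ 8.
  α_i^2 mod 13 = [10, 4, 1, 10, 12].
  S_2 = Σ v_i α_i^2 r_i = 10·10·12 + 10·4·2 + 10·1·1 + 12·10·5 + 10·12·4 = 2370 ≡ 4.
  S = (3, 8, 4) ≠ 0, so r is not a codeword (an error is present).
Step 3: locate the error. For a single error e at position i, S_ℓ = v_i·e·α_i^ℓ, so α_err = S_1/S_0.
  S_0^{−1} = 3^{−1} = 9 (mod 13), so α_err = 8·9 = 72 ≡ 7 = α_4. Error position i = 4.
  Consistency check: S_2/S_1 = 4·5 = 20 ≡ 7 = α_err ✓ (single-error assumption holds).
Step 4: error magnitude e = S_0/v_4 = S_0·∏_{j≠4}(α_4 − α_j) = 3·12 = 36 ≡ 10 (mod 13).
Step 5: correct position 4: c_4 = r_4 − e = 5 − 10 ≡ 8 (mod 13). Hence c = [12, 2, 1, 8, 4].
  Check: interpolating c through the α_i gives m(x) = 10 + 9·x (degree < 2) with m(α_i) = c_i for every i, so c is indeed a codeword.


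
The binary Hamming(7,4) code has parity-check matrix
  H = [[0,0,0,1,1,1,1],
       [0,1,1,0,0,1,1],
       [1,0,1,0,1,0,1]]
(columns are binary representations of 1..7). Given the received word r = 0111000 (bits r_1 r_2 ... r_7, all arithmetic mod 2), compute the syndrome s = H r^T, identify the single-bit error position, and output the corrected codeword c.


s = (1, 0, 1)^T, error position = 5, corrected codeword c = 0111100

Compute s = H r^T mod 2 one row at a time:
  s_1 = 1 + 0 + 0 + 0 = 1 ≡ 1 (mod 2).
  s_2 = 1 + 1 + 0 + 0 = 2 ≡ 0 (mod 2).
  s_3 = 0 + 1 + 0 + 0 = 1 ≡ 1 (mod 2).
s = (1, 0, 1)^T — this equals column 5 of H (binary 101), so error is at position 5.
Correct: flip bit 5 of r = 0111000 to get c = 0111100.


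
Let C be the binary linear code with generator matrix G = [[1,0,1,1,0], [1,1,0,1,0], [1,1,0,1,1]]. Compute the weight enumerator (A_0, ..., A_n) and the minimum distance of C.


Weight distribution: A_0 = 1, A_1 = 1, A_2 = 1, A_3 = 3, A_4 = 2. Minimum distance d = 1.

Enumerate all 2^3 = 8 messages m ∈ F_2^3.
For each, compute codeword c = mG in F_2^5, then tally its weight.
  m = 000 → c = 00000, weight = 0.
  m = 100 → c = 10110, weight = 3.
  m = 010 → c = 11010, weight = 3.
  m = 110 → c = 01100, weight = 2.
  m = 001 → c = 11011, weight = 4.
  m = 101 → c = 01101, weight = 3.
  m = 011 → c = 00001, weight = 1.
  m = 111 → c = 10111, weight = 4.
Tally weights:
  weight 0: 1 codewords.
  weight 1: 1 codewords.
  weight 2: 1 codewords.
  weight 3: 3 codewords.
  weight 4: 2 codewords.
Minimum distance d = smallest w > 0 with A_w > 0 = 1.
Sanity: Σ A_w = 8 = 2^3 = 8 ✓.


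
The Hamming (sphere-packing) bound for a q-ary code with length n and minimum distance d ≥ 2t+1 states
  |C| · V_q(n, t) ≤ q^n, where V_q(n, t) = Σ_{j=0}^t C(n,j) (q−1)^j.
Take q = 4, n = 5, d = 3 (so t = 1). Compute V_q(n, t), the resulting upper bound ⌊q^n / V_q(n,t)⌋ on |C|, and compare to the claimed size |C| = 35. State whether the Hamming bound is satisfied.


V_q(n, t) = 16, q^n = 1024, Hamming bound = 64, |C| = 35 ≤ bound (satisfied).

Step 1: Compute V_q(n, t) = Σ_{j=0}^1 C(n, j) (q−1)^j.
  j = 0: C(5,0)·(3)^0 = 1·1 = 1.
  j = 1: C(5,1)·(3)^1 = 5·3 = 15.
  V_q(n, t) = 1 + 15 = 16.
Step 2: q^n = 4^5 = 1024.
Step 3: Hamming bound ⌊q^n / V_q(n,t)⌋ = ⌊1024/16⌋ = 64.
Step 4: Compare |C| = 35 to 64: satisfied.
The claimed |C| lies below the Hamming bound.


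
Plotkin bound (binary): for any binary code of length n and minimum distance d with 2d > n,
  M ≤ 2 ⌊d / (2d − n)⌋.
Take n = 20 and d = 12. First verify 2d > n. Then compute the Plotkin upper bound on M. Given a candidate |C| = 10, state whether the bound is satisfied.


Plotkin bound M ≤ 6; given |C| = 10 > bound (violated).

Check applicability: 2d = 24, n = 20.
2d − n = 4 > 0, so Plotkin applies.
Compute d/(2d−n) = 12/4 ≈ 3.0000.
⌊d/(2d−n)⌋ = 3.
Plotkin bound: M ≤ 2·3 = 6.
Given |C| = 10, check: VIOLATED.
This |C| is above the Plotkin bound, so no binary code with n = 20, d = 12 and 10 codewords exists.


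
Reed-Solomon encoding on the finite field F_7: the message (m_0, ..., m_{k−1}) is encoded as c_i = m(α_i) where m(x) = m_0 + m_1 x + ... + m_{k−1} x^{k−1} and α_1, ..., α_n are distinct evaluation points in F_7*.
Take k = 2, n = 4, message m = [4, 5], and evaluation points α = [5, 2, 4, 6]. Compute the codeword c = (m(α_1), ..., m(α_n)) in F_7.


c = [1, 0, 3, 6]

Message polynomial: m(x) = 4 + 5·x (mod 7).
For each evaluation point α_i, compute m(α_i) mod 7:
  α_1 = 5: Horner steps 5 → 1, so m(5) = 1.
  α_2 = 2: Horner steps 5 → 0, so m(2) = 0.
  α_3 = 4: Horner steps 5 → 3, so m(4) = 3.
  α_4 = 6: Horner steps 5 → 6, so m(6) = 6.
Codeword c = [1, 0, 3, 6] ∈ F_7^4.


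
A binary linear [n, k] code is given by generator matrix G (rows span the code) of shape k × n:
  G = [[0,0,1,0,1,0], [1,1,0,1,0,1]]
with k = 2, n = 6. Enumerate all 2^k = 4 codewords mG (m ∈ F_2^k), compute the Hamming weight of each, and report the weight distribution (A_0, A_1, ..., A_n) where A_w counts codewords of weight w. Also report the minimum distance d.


Weight distribution: A_0 = 1, A_2 = 1, A_4 = 1, A_6 = 1. Minimum distance d = 2.

Enumerate all 2^2 = 4 messages m ∈ F_2^2.
For each, compute codeword c = mG in F_2^6, then tally its weight.
  m = 00 → c = 000000, weight = 0.
  m = 10 → c = 001010, weight = 2.
  m = 01 → c = 110101, weight = 4.
  m = 11 → c = 111111, weight = 6.
Tally weights:
  weight 0: 1 codewords.
  weight 2: 1 codewords.
  weight 4: 1 codewords.
  weight 6: 1 codewords.
Minimum distance d = smallest w > 0 with A_w > 0 = 2.
Sanity: Σ A_w = 4 = 2^2 = 4 ✓.


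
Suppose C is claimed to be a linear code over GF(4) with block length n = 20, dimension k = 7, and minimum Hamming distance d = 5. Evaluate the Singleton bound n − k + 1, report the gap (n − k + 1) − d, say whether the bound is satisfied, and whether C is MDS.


Singleton RHS = n − k + 1 = 14, slack = 9, bound satisfied, not MDS.

Singleton bound: d ≤ n − k + 1.
Here n = 20, k = 7, so n − k + 1 = 14.
Given d = 5, check d ≤ 14: YES.
Slack = (n − k + 1) − d = 9.
The code is NOT MDS (slack = 9 > 0).
Description: the claimed parameters are [20, 7, 5]_4; such a code would be non-MDS.


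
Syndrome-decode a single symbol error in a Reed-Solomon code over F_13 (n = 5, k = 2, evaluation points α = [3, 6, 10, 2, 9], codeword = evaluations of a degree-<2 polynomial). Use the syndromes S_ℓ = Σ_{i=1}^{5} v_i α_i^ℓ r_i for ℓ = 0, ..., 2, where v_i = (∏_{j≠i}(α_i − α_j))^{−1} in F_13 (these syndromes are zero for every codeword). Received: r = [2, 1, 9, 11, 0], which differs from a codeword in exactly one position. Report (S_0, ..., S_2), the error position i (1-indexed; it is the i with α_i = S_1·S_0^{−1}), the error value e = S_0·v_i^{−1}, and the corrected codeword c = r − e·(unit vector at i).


S = (6, 8, 2), error at position 3, error magnitude e = 5, c = [2, 1, 4, 11, 0].

Step 1: column multipliers v_i = (∏_{j≠i}(α_i − α_j))^{−1} mod 13.
  i = 1 (α = 3): (3−6)(3−10)(3−2)(3−9) = (−3)·(−7)·1·(−6) = −126 ≡ 4, so v_1 = 4^{−1} = 10 (mod 13).
  i = 2 (α = 6): (6−3)(6−10)(6−2)(6−9) = 3·(−4)·4·(−3) = 144 ≡ 1, so v_2 = 1^{−1} = 1 (mod 13).
  i = 3 (α = 10): (10−3)(10−6)(10−2)(10−9) = 7·4·8·1 = 224 ≡ 3, so v_3 = 3^{−1} = 9 (mod 13).
  i = 4 (α = 2): (2−3)(2−6)(2−10)(2−9) = (−1)·(−4)·(−8)·(−7) = 224 ≡ 3, so v_4 = 3^{−1} = 9 (mod 13).
  i = 5 (α = 9): (9−3)(9−6)(9−10)(9−2) = 6·3·(−1)·7 = −126 ≡ 4, so v_5 = 4^{−1} = 10 (mod 13).
  v = [10, 1, 9, 9, 10].
Step 2: syndromes of r = [2, 1, 9, 11, 0] (all sums mod 13).
  S_0 = Σ v_i r_i = 10·2 + 1·1 + 9·9 + 9·11 + 10·0 = 201 ≡ 6.
  S_1 = Σ v_i α_i r_i = 10·3·2 + 1·6·1 + 9·10·9 + 9·2·11 + 10·9·0 = 1074 ≡ 8.
  α_i^2 mod 13 = [9, 10, 9, 4, 3].
  S_2 = Σ v_i α_i^2 r_i = 10·9·2 + 1·10·1 + 9·9·9 + 9·4·11 + 10·3·0 = 1315 ≡ 2.
  S = (6, 8, 2) ≠ 0, so r is not a codeword (an error is present).
Step 3: locate the error. For a single error e at position i, S_ℓ = v_i·e·α_i^ℓ, so α_err = S_1/S_0.
  S_0^{−1} = 6^{−1} = 11 (mod 13), so α_err = 8·11 = 88 ≡ 10 = α_3. Error position i = 3.
  Consistency check: S_2/S_1 = 2·5 = 10 ≡ 10 = α_err ✓ (single-error assumption holds).
Step 4: error magnitude e = S_0/v_3 = S_0·∏_{j≠3}(α_3 − α_j) = 6·3 = 18 ≡ 5 (mod 13).
Step 5: correct position 3: c_3 = r_3 − e = 9 − 5 ≡ 4 (mod 13). Hence c = [2, 1, 4, 11, 0].
  Check: interpolating c through the α_i gives m(x) = 3 + 4·x (degree < 2) with m(α_i) = c_i for every i, so c is indeed a codeword.


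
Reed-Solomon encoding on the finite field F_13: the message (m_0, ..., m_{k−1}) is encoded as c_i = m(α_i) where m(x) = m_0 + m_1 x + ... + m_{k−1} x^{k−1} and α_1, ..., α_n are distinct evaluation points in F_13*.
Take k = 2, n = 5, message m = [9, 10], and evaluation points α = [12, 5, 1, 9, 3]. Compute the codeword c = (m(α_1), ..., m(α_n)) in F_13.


c = [12, 7, 6, 8, 0]

Message polynomial: m(x) = 9 + 10·x (mod 13).
For each evaluation point α_i, compute m(α_i) mod 13:
  α_1 = 12: Horner steps 10 → 12, so m(12) = 12.
  α_2 = 5: Horner steps 10 → 7, so m(5) = 7.
  α_3 = 1: Horner steps 10 → 6, so m(1) = 6.
  α_4 = 9: Horner steps 10 → 8, so m(9) = 8.
  α_5 = 3: Horner steps 10 → 0, so m(3) = 0.
Codeword c = [12, 7, 6, 8, 0] ∈ F_13^5.


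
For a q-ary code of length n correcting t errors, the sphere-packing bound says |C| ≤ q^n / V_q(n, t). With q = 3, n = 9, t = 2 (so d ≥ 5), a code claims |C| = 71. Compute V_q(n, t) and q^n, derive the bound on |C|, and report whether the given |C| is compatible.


V_q(n, t) = 163, q^n = 19683, Hamming bound = 120, |C| = 71 ≤ bound (satisfied).

Step 1: Compute V_q(n, t) = Σ_{j=0}^2 C(n, j) (q−1)^j.
  j = 0: C(9,0)·(2)^0 = 1·1 = 1.
  j = 1: C(9,1)·(2)^1 = 9·2 = 18.
  j = 2: C(9,2)·(2)^2 = 36·4 = 144.
  V_q(n, t) = 1 + 18 + 144 = 163.
Step 2: q^n = 3^9 = 19683.
Step 3: Hamming bound ⌊q^n / V_q(n,t)⌋ = ⌊19683/163⌋ = 120.
Step 4: Compare |C| = 71 to 120: satisfied.
The claimed |C| lies below the Hamming bound.


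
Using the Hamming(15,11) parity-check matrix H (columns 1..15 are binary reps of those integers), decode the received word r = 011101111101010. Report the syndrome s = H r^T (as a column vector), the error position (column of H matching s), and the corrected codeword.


s = (1, 1, 0, 1)^T, error position = 13, corrected codeword c = 011101111101110

Compute s = H r^T mod 2 one row at a time:
  s_1 = 1 + 1 + 1 + 0 + 1 + 0 + 1 + 0 = 5 ≡ 1 (mod 2).
  s_2 = 1 + 0 + 1 + 1 + 1 + 0 + 1 + 0 = 5 ≡ 1 (mod 2).
  s_3 = 1 + 1 + 1 + 1 + 1 + 0 + 1 + 0 = 6 ≡ 0 (mod 2).
  s_4 = 0 + 1 + 0 + 1 + 1 + 0 + 0 + 0 = 3 ≡ 1 (mod 2).
s = (1, 1, 0, 1)^T — this equals column 13 of H (binary 1101), so error is at position 13.
Correct: flip bit 13 of r = 011101111101010 to get c = 011101111101110.


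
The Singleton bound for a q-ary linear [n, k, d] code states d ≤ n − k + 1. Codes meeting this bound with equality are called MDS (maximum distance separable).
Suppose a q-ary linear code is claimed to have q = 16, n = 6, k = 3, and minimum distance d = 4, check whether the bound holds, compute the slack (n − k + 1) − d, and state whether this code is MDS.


Singleton RHS = n − k + 1 = 4, slack = 0, bound satisfied, MDS.

Singleton bound: d ≤ n − k + 1.
Here n = 6, k = 3, so n − k + 1 = 4.
Given d = 4, check d ≤ 4: YES.
Slack = (n − k + 1) − d = 0.
The code is MDS (slack = 0).
Description: the claimed parameters are [6, 3, 4]_16; such a code would be MDS (meets Singleton bound).


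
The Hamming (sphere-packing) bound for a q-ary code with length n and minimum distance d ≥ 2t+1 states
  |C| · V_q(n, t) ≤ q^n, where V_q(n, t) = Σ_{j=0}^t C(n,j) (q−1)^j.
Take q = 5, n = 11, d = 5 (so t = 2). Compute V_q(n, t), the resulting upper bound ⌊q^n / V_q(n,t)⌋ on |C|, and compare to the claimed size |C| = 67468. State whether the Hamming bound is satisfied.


V_q(n, t) = 925, q^n = 48828125, Hamming bound = 52787, |C| = 67468 > bound (violated).

Step 1: Compute V_q(n, t) = Σ_{j=0}^2 C(n, j) (q−1)^j.
  j = 0: C(11,0)·(4)^0 = 1·1 = 1.
  j = 1: C(11,1)·(4)^1 = 11·4 = 44.
  j = 2: C(11,2)·(4)^2 = 55·16 = 880.
  V_q(n, t) = 1 + 44 + 880 = 925.
Step 2: q^n = 5^11 = 48828125.
Step 3: Hamming bound ⌊q^n / V_q(n,t)⌋ = ⌊48828125/925⌋ = 52787.
Step 4: Compare |C| = 67468 to 52787: violated.
The claimed |C| lies above the Hamming bound, so no 5-ary code of length 11 with d ≥ 5 can have 67468 codewords.


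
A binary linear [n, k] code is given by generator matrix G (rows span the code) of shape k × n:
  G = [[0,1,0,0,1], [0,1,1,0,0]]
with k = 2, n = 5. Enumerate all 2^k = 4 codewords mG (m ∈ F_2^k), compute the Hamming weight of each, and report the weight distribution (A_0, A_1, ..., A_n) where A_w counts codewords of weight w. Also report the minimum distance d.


Weight distribution: A_0 = 1, A_2 = 3. Minimum distance d = 2.

Enumerate all 2^2 = 4 messages m ∈ F_2^2.
For each, compute codeword c = mG in F_2^5, then tally its weight.
  m = 00 → c = 00000, weight = 0.
  m = 10 → c = 01001, weight = 2.
  m = 01 → c = 01100, weight = 2.
  m = 11 → c = 00101, weight = 2.
Tally weights:
  weight 0: 1 codewords.
  weight 2: 3 codewords.
Minimum distance d = smallest w > 0 with A_w > 0 = 2.
Sanity: Σ A_w = 4 = 2^2 = 4 ✓.


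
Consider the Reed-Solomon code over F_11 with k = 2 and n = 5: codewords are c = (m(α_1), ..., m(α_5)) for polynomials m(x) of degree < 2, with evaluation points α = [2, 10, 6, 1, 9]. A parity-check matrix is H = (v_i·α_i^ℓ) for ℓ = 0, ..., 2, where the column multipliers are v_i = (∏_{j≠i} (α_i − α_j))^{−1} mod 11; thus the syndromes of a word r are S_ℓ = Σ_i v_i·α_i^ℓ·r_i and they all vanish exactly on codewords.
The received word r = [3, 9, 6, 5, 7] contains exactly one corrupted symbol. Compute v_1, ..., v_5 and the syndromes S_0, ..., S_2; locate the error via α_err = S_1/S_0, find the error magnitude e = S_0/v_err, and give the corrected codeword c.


S = (5, 1, 9), error at position 5, error magnitude e = 7, c = [3, 9, 6, 5, 0].

Step 1: column multipliers v_i = (∏_{j≠i}(α_i − α_j))^{−1} mod 11.
  i = 1 (α = 2): (2−10)(2−6)(2−1)(2−9) = (−8)·(−4)·1·(−7) = −224 ≡ 7, so v_1 = 7^{−1} = 8 (mod 11).
  i = 2 (α = 10): (10−2)(10−6)(10−1)(10−9) = 8·4·9·1 = 288 ≡ 2, so v_2 = 2^{−1} = 6 (mod 11).
  i = 3 (α = 6): (6−2)(6−10)(6−1)(6−9) = 4·(−4)·5·(−3) = 240 ≡ 9, so v_3 = 9^{−1} = 5 (mod 11).
  i = 4 (α = 1): (1−2)(1−10)(1−6)(1−9) = (−1)·(−9)·(−5)·(−8) = 360 ≡ 8, so v_4 = 8^{−1} = 7 (mod 11).
  i = 5 (α = 9): (9−2)(9−10)(9−6)(9−1) = 7·(−1)·3·8 = −168 ≡ 8, so v_5 = 8^{−1} = 7 (mod 11).
  v = [8, 6, 5, 7, 7].
Step 2: syndromes of r = [3, 9, 6, 5, 7] (all sums mod 11).
  S_0 = Σ v_i r_i = 8·3 + 6·9 + 5·6 + 7·5 + 7·7 = 192 ≡ 5.
  S_1 = Σ v_i α_i r_i = 8·2·3 + 6·10·9 + 5·6·6 + 7·1·5 + 7·9·7 = 1244 ≡ 1.
  α_i^2 mod 11 = [4, 1, 3, 1, 4].
  S_2 = Σ v_i α_i^2 r_i = 8·4·3 + 6·1·9 + 5·3·6 + 7·1·5 + 7·4·7 = 471 ≡ 9.
  S = (5, 1, 9) ≠ 0, so r is not a codeword (an error is present).
Step 3: locate the error. For a single error e at position i, S_ℓ = v_i·e·α_i^ℓ, so α_err = S_1/S_0.
  S_0^{−1} = 5^{−1} = 9 (mod 11), so α_err = 1·9 = 9 ≡ 9 = α_5. Error position i = 5.
  Consistency check: S_2/S_1 = 9·1 = 9 ≡ 9 = α_err ✓ (single-error assumption holds).
Step 4: error magnitude e = S_0/v_5 = S_0·∏_{j≠5}(α_5 − α_j) = 5·8 = 40 ≡ 7 (mod 11).
Step 5: correct position 5: c_5 = r_5 − e = 7 − 7 ≡ 0 (mod 11). Hence c = [3, 9, 6, 5, 0].
  Check: interpolating c through the α_i gives m(x) = 7 + 9·x (degree < 2) with m(α_i) = c_i for every i, so c is indeed a codeword.


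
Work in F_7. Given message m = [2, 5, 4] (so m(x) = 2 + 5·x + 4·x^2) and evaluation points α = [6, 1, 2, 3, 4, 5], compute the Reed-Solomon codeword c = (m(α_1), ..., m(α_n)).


c = [1, 4, 0, 4, 2, 1]

Message polynomial: m(x) = 2 + 5·x + 4·x^2 (mod 7).
For each evaluation point α_i, compute m(α_i) mod 7:
  α_1 = 6: Horner steps 4 → 1 → 1, so m(6) = 1.
  α_2 = 1: Horner steps 4 → 2 → 4, so m(1) = 4.
  α_3 = 2: Horner steps 4 → 6 → 0, so m(2) = 0.
  α_4 = 3: Horner steps 4 → 3 → 4, so m(3) = 4.
  α_5 = 4: Horner steps 4 → 0 → 2, so m(4) = 2.
  α_6 = 5: Horner steps 4 → 4 → 1, so m(5) = 1.
Codeword c = [1, 4, 0, 4, 2, 1] ∈ F_7^6.


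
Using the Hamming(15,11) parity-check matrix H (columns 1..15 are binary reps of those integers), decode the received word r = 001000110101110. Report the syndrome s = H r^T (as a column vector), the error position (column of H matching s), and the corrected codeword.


s = (1, 0, 0, 1)^T, error position = 9, corrected codeword c = 001000111101110

Compute s = H r^T mod 2 one row at a time:
  s_1 = 1 + 0 + 1 + 0 + 1 + 1 + 1 + 0 = 5 ≡ 1 (mod 2).
  s_2 = 0 + 0 + 0 + 1 + 1 + 1 + 1 + 0 = 4 ≡ 0 (mod 2).
  s_3 = 0 + 1 + 0 + 1 + 1 + 0 + 1 + 0 = 4 ≡ 0 (mod 2).
  s_4 = 0 + 1 + 0 + 1 + 0 + 0 + 1 + 0 = 3 ≡ 1 (mod 2).
s = (1, 0, 0, 1)^T — this equals column 9 of H (binary 1001), so error is at position 9.
Correct: flip bit 9 of r = 001000110101110 to get c = 001000111101110.


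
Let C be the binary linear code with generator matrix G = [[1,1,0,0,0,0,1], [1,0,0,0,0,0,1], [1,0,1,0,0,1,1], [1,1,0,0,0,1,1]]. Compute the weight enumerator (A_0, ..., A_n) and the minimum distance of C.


Weight distribution: A_0 = 1, A_1 = 3, A_2 = 4, A_3 = 4, A_4 = 3, A_5 = 1. Minimum distance d = 1.

Enumerate all 2^4 = 16 messages m ∈ F_2^4.
For each, compute codeword c = mG in F_2^7, then tally its weight.
  m = 0000 → c = 0000000, weight = 0.
  m = 1000 → c = 1100001, weight = 3.
  m = 0100 → c = 1000001, weight = 2.
  m = 1100 → c = 0100000, weight = 1.
  m = 0010 → c = 1010011, weight = 4.
  m = 1010 → c = 0110010, weight = 3.
  m = 0110 → c = 0010010, weight = 2.
  m = 1110 → c = 1110011, weight = 5.
  m = 0001 → c = 1100011, weight = 4.
  m = 1001 → c = 0000010, weight = 1.
  m = 0101 → c = 0100010, weight = 2.
  m = 1101 → c = 1000011, weight = 3.
  m = 0011 → c = 0110000, weight = 2.
  m = 1011 → c = 1010001, weight = 3.
  m = 0111 → c = 1110001, weight = 4.
  m = 1111 → c = 0010000, weight = 1.
Tally weights:
  weight 0: 1 codewords.
  weight 1: 3 codewords.
  weight 2: 4 codewords.
  weight 3: 4 codewords.
  weight 4: 3 codewords.
  weight 5: 1 codewords.
Minimum distance d = smallest w > 0 with A_w > 0 = 1.
Sanity: Σ A_w = 16 = 2^4 = 16 ✓.


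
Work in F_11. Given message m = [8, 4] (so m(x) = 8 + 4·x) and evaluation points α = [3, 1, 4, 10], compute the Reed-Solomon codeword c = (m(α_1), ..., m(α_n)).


c = [9, 1, 2, 4]

Message polynomial: m(x) = 8 + 4·x (mod 11).
For each evaluation point α_i, compute m(α_i) mod 11:
  α_1 = 3: Horner steps 4 → 9, so m(3) = 9.
  α_2 = 1: Horner steps 4 → 1, so m(1) = 1.
  α_3 = 4: Horner steps 4 → 2, so m(4) = 2.
  α_4 = 10: Horner steps 4 → 4, so m(10) = 4.
Codeword c = [9, 1, 2, 4] ∈ F_11^4.


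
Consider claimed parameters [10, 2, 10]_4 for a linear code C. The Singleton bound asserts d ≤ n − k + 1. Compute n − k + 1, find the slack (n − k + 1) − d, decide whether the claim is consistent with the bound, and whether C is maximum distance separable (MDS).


Singleton RHS = n − k + 1 = 9, slack = -1, bound violated (no such code; not MDS).

Singleton bound: d ≤ n − k + 1.
Here n = 10, k = 2, so n − k + 1 = 9.
Given d = 10, check d ≤ 9: NO.
Slack = (n − k + 1) − d = -1.
The slack is negative: d = 10 exceeds n − k + 1 = 9 by 1, so the Singleton bound is violated and no linear [10, 2, 10]_4 code can exist. In particular it is not MDS (MDS requires d = n − k + 1 exactly).
Description: the claimed parameters are [10, 2, 10]_4; such a code would be impossible (violates the Singleton bound).


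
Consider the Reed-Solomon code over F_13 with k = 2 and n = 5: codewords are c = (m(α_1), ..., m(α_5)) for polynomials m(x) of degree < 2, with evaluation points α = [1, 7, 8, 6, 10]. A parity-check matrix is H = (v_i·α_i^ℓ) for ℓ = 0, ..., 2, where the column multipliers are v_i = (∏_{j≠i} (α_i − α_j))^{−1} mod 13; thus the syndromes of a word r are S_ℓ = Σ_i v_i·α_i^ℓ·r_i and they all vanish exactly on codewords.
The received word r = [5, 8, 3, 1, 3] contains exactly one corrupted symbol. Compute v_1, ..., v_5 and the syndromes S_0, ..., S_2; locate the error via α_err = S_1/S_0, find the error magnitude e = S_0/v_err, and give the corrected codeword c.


S = (6, 9, 7), error at position 3, error magnitude e = 1, c = [5, 8, 2, 1, 3].

Step 1: column multipliers v_i = (∏_{j≠i}(α_i − α_j))^{−1} mod 13.
  i = 1 (α = 1): (1−7)(1−8)(1−6)(1−10) = (−6)·(−7)·(−5)·(−9) = 1890 ≡ 5, so v_1 = 5^{−1} = 8 (mod 13).
  i = 2 (α = 7): (7−1)(7−8)(7−6)(7−10) = 6·(−1)·1·(−3) = 18 ≡ 5, so v_2 = 5^{−1} = 8 (mod 13).
  i = 3 (α = 8): (8−1)(8−7)(8−6)(8−10) = 7·1·2·(−2) = −28 ≡ 11, so v_3 = 11^{−1} = 6 (mod 13).
  i = 4 (α = 6): (6−1)(6−7)(6−8)(6−10) = 5·(−1)·(−2)·(−4) = −40 ≡ 12, so v_4 = 12^{−1} = 12 (mod 13).
  i = 5 (α = 10): (10−1)(10−7)(10−8)(10−6) = 9·3·2·4 = 216 ≡ 8, so v_5 = 8^{−1} = 5 (mod 13).
  v = [8, 8, 6, 12, 5].
Step 2: syndromes of r = [5, 8, 3, 1, 3] (all sums mod 13).
  S_0 = Σ v_i r_i = 8·5 + 8·8 + 6·3 + 12·1 + 5·3 = 149 ≡ 6.
  S_1 = Σ v_i α_i r_i = 8·1·5 + 8·7·8 + 6·8·3 + 12·6·1 + 5·10·3 = 854 ≡ 9.
  α_i^2 mod 13 = [1, 10, 12, 10, 9].
  S_2 = Σ v_i α_i^2 r_i = 8·1·5 + 8·10·8 + 6·12·3 + 12·10·1 + 5·9·3 = 1151 ≡ 7.
  S = (6, 9, 7) ≠ 0, so r is not a codeword (an error is present).
Step 3: locate the error. For a single error e at position i, S_ℓ = v_i·e·α_i^ℓ, so α_err = S_1/S_0.
  S_0^{−1} = 6^{−1} = 11 (mod 13), so α_err = 9·11 = 99 ≡ 8 = α_3. Error position i = 3.
  Consistency check: S_2/S_1 = 7·3 = 21 ≡ 8 = α_err ✓ (single-error assumption holds).
Step 4: error magnitude e = S_0/v_3 = S_0·∏_{j≠3}(α_3 − α_j) = 6·11 = 66 ≡ 1 (mod 13).
Step 5: correct position 3: c_3 = r_3 − e = 3 − 1 ≡ 2 (mod 13). Hence c = [5, 8, 2, 1, 3].
  Check: interpolating c through the α_i gives m(x) = 11 + 7·x (degree < 2) with m(α_i) = c_i for every i, so c is indeed a codeword.


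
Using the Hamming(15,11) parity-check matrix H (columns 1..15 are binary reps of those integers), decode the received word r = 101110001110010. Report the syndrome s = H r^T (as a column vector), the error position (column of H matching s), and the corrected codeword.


s = (0, 1, 0, 1)^T, error position = 5, corrected codeword c = 101100001110010

Compute s = H r^T mod 2 one row at a time:
  s_1 = 0 + 1 + 1 + 1 + 0 + 0 + 1 + 0 = 4 ≡ 0 (mod 2).
  s_2 = 1 + 1 + 0 + 0 + 0 + 0 + 1 + 0 = 3 ≡ 1 (mod 2).
  s_3 = 0 + 1 + 0 + 0 + 1 + 1 + 1 + 0 = 4 ≡ 0 (mod 2).
  s_4 = 1 + 1 + 1 + 0 + 1 + 1 + 0 + 0 = 5 ≡ 1 (mod 2).
s = (0, 1, 0, 1)^T — this equals column 5 of H (binary 0101), so error is at position 5.
Correct: flip bit 5 of r = 101110001110010 to get c = 101100001110010.


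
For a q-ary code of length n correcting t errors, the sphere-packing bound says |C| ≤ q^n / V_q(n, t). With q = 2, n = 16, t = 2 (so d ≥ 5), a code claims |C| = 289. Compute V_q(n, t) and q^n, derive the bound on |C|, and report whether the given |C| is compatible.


V_q(n, t) = 137, q^n = 65536, Hamming bound = 478, |C| = 289 ≤ bound (satisfied).

Step 1: Compute V_q(n, t) = Σ_{j=0}^2 C(n, j) (q−1)^j.
  j = 0: C(16,0)·(1)^0 = 1·1 = 1.
  j = 1: C(16,1)·(1)^1 = 16·1 = 16.
  j = 2: C(16,2)·(1)^2 = 120·1 = 120.
  V_q(n, t) = 1 + 16 + 120 = 137.
Step 2: q^n = 2^16 = 65536.
Step 3: Hamming bound ⌊q^n / V_q(n,t)⌋ = ⌊65536/137⌋ = 478.
Step 4: Compare |C| = 289 to 478: satisfied.
The claimed |C| lies below the Hamming bound.


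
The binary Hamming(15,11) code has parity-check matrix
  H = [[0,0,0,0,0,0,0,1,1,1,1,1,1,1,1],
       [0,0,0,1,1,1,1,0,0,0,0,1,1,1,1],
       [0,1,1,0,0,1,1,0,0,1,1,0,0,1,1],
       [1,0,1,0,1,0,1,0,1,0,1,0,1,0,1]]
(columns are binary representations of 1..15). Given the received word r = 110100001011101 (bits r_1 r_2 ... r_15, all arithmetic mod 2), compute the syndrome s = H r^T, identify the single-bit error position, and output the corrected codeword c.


s = (1, 0, 1, 1)^T, error position = 11, corrected codeword c = 110100001001101

Compute s = H r^T mod 2 one row at a time:
  s_1 = 0 + 1 + 0 + 1 + 1 + 1 + 0 + 1 = 5 ≡ 1 (mod 2).
  s_2 = 1 + 0 + 0 + 0 + 1 + 1 + 0 + 1 = 4 ≡ 0 (mod 2).
  s_3 = 1 + 0 + 0 + 0 + 0 + 1 + 0 + 1 = 3 ≡ 1 (mod 2).
  s_4 = 1 + 0 + 0 + 0 + 1 + 1 + 1 + 1 = 5 ≡ 1 (mod 2).
s = (1, 0, 1, 1)^T — this equals column 11 of H (binary 1011), so error is at position 11.
Correct: flip bit 11 of r = 110100001011101 to get c = 110100001001101.


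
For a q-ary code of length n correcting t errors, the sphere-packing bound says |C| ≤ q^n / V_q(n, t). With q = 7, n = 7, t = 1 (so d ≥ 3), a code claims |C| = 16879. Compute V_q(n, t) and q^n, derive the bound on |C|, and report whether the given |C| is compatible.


V_q(n, t) = 43, q^n = 823543, Hamming bound = 19152, |C| = 16879 ≤ bound (satisfied).

Step 1: Compute V_q(n, t) = Σ_{j=0}^1 C(n, j) (q−1)^j.
  j = 0: C(7,0)·(6)^0 = 1·1 = 1.
  j = 1: C(7,1)·(6)^1 = 7·6 = 42.
  V_q(n, t) = 1 + 42 = 43.
Step 2: q^n = 7^7 = 823543.
Step 3: Hamming bound ⌊q^n / V_q(n,t)⌋ = ⌊823543/43⌋ = 19152.
Step 4: Compare |C| = 16879 to 19152: satisfied.
The claimed |C| lies below the Hamming bound.


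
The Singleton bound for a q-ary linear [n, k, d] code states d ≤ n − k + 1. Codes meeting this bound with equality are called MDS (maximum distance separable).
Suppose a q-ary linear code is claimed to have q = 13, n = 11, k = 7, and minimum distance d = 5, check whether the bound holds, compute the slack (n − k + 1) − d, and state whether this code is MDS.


Singleton RHS = n − k + 1 = 5, slack = 0, bound satisfied, MDS.

Singleton bound: d ≤ n − k + 1.
Here n = 11, k = 7, so n − k + 1 = 5.
Given d = 5, check d ≤ 5: YES.
Slack = (n − k + 1) − d = 0.
The code is MDS (slack = 0).
Description: the claimed parameters are [11, 7, 5]_13; such a code would be MDS (meets Singleton bound).


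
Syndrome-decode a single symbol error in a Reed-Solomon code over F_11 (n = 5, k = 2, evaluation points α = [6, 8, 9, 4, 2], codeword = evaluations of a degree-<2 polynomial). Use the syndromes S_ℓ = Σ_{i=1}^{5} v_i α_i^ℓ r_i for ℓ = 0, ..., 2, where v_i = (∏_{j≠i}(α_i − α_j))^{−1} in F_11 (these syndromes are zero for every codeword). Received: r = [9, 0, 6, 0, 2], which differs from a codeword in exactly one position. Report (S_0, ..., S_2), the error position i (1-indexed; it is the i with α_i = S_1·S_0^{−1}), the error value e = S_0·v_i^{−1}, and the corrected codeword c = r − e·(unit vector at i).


S = (10, 3, 2), error at position 2, error magnitude e = 4, c = [9, 7, 6, 0, 2].

Step 1: column multipliers v_i = (∏_{j≠i}(α_i − α_j))^{−1} mod 11.
  i = 1 (α = 6): (6−8)(6−9)(6−4)(6−2) = (−2)·(−3)·2·4 = 48 ≡ 4, so v_1 = 4^{−1} = 3 (mod 11).
  i = 2 (α = 8): (8−6)(8−9)(8−4)(8−2) = 2·(−1)·4·6 = −48 ≡ 7, so v_2 = 7^{−1} = 8 (mod 11).
  i = 3 (α = 9): (9−6)(9−8)(9−4)(9−2) = 3·1·5·7 = 105 ≡ 6, so v_3 = 6^{−1} = 2 (mod 11).
  i = 4 (α = 4): (4−6)(4−8)(4−9)(4−2) = (−2)·(−4)·(−5)·2 = −80 ≡ 8, so v_4 = 8^{−1} = 7 (mod 11).
  i = 5 (α = 2): (2−6)(2−8)(2−9)(2−4) = (−4)·(−6)·(−7)·(−2) = 336 ≡ 6, so v_5 = 6^{−1} = 2 (mod 11).
  v = [3, 8, 2, 7, 2].
Step 2: syndromes of r = [9, 0, 6, 0, 2] (all sums mod 11).
  S_0 = Σ v_i r_i = 3·9 + 8·0 + 2·6 + 7·0 + 2·2 = 43 ≡ 10.
  S_1 = Σ v_i α_i r_i = 3·6·9 + 8·8·0 + 2·9·6 + 7·4·0 + 2·2·2 = 278 ≡ 3.
  α_i^2 mod 11 = [3, 9, 4, 5, 4].
  S_2 = Σ v_i α_i^2 r_i = 3·3·9 + 8·9·0 + 2·4·6 + 7·5·0 + 2·4·2 = 145 ≡ 2.
  S = (10, 3, 2) ≠ 0, so r is not a codeword (an error is present).
Step 3: locate the error. For a single error e at position i, S_ℓ = v_i·e·α_i^ℓ, so α_err = S_1/S_0.
  S_0^{−1} = 10^{−1} = 10 (mod 11), so α_err = 3·10 = 30 ≡ 8 = α_2. Error position i = 2.
  Consistency check: S_2/S_1 = 2·4 = 8 ≡ 8 = α_err ✓ (single-error assumption holds).
Step 4: error magnitude e = S_0/v_2 = S_0·∏_{j≠2}(α_2 − α_j) = 10·7 = 70 ≡ 4 (mod 11).
Step 5: correct position 2: c_2 = r_2 − e = 0 − 4 ≡ 7 (mod 11). Hence c = [9, 7, 6, 0, 2].
  Check: interpolating c through the α_i gives m(x) = 4 + 10·x (degree < 2) with m(α_i) = c_i for every i, so c is indeed a codeword.


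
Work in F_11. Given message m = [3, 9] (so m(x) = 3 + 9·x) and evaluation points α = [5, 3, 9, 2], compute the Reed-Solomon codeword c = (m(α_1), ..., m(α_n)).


c = [4, 8, 7, 10]

Message polynomial: m(x) = 3 + 9·x (mod 11).
For each evaluation point α_i, compute m(α_i) mod 11:
  α_1 = 5: Horner steps 9 → 4, so m(5) = 4.
  α_2 = 3: Horner steps 9 → 8, so m(3) = 8.
  α_3 = 9: Horner steps 9 → 7, so m(9) = 7.
  α_4 = 2: Horner steps 9 → 10, so m(2) = 10.
Codeword c = [4, 8, 7, 10] ∈ F_11^4.


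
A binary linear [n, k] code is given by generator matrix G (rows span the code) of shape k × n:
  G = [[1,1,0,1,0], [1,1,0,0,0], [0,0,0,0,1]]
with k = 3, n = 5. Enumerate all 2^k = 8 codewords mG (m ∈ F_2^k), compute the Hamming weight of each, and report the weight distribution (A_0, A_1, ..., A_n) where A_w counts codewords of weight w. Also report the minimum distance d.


Weight distribution: A_0 = 1, A_1 = 2, A_2 = 2, A_3 = 2, A_4 = 1. Minimum distance d = 1.

Enumerate all 2^3 = 8 messages m ∈ F_2^3.
For each, compute codeword c = mG in F_2^5, then tally its weight.
  m = 000 → c = 00000, weight = 0.
  m = 100 → c = 11010, weight = 3.
  m = 010 → c = 11000, weight = 2.
  m = 110 → c = 00010, weight = 1.
  m = 001 → c = 00001, weight = 1.
  m = 101 → c = 11011, weight = 4.
  m = 011 → c = 11001, weight = 3.
  m = 111 → c = 00011, weight = 2.
Tally weights:
  weight 0: 1 codewords.
  weight 1: 2 codewords.
  weight 2: 2 codewords.
  weight 3: 2 codewords.
  weight 4: 1 codewords.
Minimum distance d = smallest w > 0 with A_w > 0 = 1.
Sanity: Σ A_w = 8 = 2^3 = 8 ✓.


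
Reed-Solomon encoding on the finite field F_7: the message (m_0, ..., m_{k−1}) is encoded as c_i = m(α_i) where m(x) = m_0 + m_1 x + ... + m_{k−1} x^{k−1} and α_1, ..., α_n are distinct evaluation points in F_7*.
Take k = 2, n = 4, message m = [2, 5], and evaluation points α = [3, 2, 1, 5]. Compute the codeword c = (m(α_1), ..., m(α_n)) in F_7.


c = [3, 5, 0, 6]

Message polynomial: m(x) = 2 + 5·x (mod 7).
For each evaluation point α_i, compute m(α_i) mod 7:
  α_1 = 3: Horner steps 5 → 3, so m(3) = 3.
  α_2 = 2: Horner steps 5 → 5, so m(2) = 5.
  α_3 = 1: Horner steps 5 → 0, so m(1) = 0.
  α_4 = 5: Horner steps 5 → 6, so m(5) = 6.
Codeword c = [3, 5, 0, 6] ∈ F_7^4.


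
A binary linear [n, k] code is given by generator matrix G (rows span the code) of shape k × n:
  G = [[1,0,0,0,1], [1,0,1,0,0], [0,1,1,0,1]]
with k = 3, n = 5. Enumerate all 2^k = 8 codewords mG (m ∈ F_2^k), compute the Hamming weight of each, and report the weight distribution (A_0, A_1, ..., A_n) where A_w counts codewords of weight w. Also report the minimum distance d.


Weight distribution: A_0 = 1, A_1 = 1, A_2 = 3, A_3 = 3. Minimum distance d = 1.

Enumerate all 2^3 = 8 messages m ∈ F_2^3.
For each, compute codeword c = mG in F_2^5, then tally its weight.
  m = 000 → c = 00000, weight = 0.
  m = 100 → c = 10001, weight = 2.
  m = 010 → c = 10100, weight = 2.
  m = 110 → c = 00101, weight = 2.
  m = 001 → c = 01101, weight = 3.
  m = 101 → c = 11100, weight = 3.
  m = 011 → c = 11001, weight = 3.
  m = 111 → c = 01000, weight = 1.
Tally weights:
  weight 0: 1 codewords.
  weight 1: 1 codewords.
  weight 2: 3 codewords.
  weight 3: 3 codewords.
Minimum distance d = smallest w > 0 with A_w > 0 = 1.
Sanity: Σ A_w = 8 = 2^3 = 8 ✓.


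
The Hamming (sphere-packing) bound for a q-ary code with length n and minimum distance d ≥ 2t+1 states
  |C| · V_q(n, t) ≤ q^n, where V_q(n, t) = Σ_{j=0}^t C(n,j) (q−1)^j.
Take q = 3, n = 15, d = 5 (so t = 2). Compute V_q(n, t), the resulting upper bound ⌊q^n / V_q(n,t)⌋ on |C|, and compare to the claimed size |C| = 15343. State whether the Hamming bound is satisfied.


V_q(n, t) = 451, q^n = 14348907, Hamming bound = 31815, |C| = 15343 ≤ bound (satisfied).

Step 1: Compute V_q(n, t) = Σ_{j=0}^2 C(n, j) (q−1)^j.
  j = 0: C(15,0)·(2)^0 = 1·1 = 1.
  j = 1: C(15,1)·(2)^1 = 15·2 = 30.
  j = 2: C(15,2)·(2)^2 = 105·4 = 420.
  V_q(n, t) = 1 + 30 + 420 = 451.
Step 2: q^n = 3^15 = 14348907.
Step 3: Hamming bound ⌊q^n / V_q(n,t)⌋ = ⌊14348907/451⌋ = 31815.
Step 4: Compare |C| = 15343 to 31815: satisfied.
The claimed |C| lies below the Hamming bound.


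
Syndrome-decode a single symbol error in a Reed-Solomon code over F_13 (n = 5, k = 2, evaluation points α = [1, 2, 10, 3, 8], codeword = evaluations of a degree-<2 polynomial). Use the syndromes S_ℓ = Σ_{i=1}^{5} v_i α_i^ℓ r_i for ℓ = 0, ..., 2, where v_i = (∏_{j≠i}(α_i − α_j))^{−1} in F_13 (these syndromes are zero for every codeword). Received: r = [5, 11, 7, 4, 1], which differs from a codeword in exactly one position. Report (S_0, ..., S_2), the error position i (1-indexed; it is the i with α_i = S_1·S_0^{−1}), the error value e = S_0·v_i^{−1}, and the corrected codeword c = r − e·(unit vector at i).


S = (5, 1, 8), error at position 5, error magnitude e = 6, c = [5, 11, 7, 4, 8].

Step 1: column multipliers v_i = (∏_{j≠i}(α_i − α_j))^{−1} mod 13.
  i = 1 (α = 1): (1−2)(1−10)(1−3)(1−8) = (−1)·(−9)·(−2)·(−7) = 126 ≡ 9, so v_1 = 9^{−1} = 3 (mod 13).
  i = 2 (α = 2): (2−1)(2−10)(2−3)(2−8) = 1·(−8)·(−1)·(−6) = −48 ≡ 4, so v_2 = 4^{−1} = 10 (mod 13).
  i = 3 (α = 10): (10−1)(10−2)(10−3)(10−8) = 9·8·7·2 = 1008 ≡ 7, so v_3 = 7^{−1} = 2 (mod 13).
  i = 4 (α = 3): (3−1)(3−2)(3−10)(3−8) = 2·1·(−7)·(−5) = 70 ≡ 5, so v_4 = 5^{−1} = 8 (mod 13).
  i = 5 (α = 8): (8−1)(8−2)(8−10)(8−3) = 7·6·(−2)·5 = −420 ≡ 9, so v_5 = 9^{−1} = 3 (mod 13).
  v = [3, 10, 2, 8, 3].
Step 2: syndromes of r = [5, 11, 7, 4, 1] (all sums mod 13).
  S_0 = Σ v_i r_i = 3·5 + 10·11 + 2·7 + 8·4 + 3·1 = 174 ≡ 5.
  S_1 = Σ v_i α_i r_i = 3·1·5 + 10·2·11 + 2·10·7 + 8·3·4 + 3·8·1 = 495 ≡ 1.
  α_i^2 mod 13 = [1, 4, 9, 9, 12].
  S_2 = Σ v_i α_i^2 r_i = 3·1·5 + 10·4·11 + 2·9·7 + 8·9·4 + 3·12·1 = 905 ≡ 8.
  S = (5, 1, 8) ≠ 0, so r is not a codeword (an error is present).
Step 3: locate the error. For a single error e at position i, S_ℓ = v_i·e·α_i^ℓ, so α_err = S_1/S_0.
  S_0^{−1} = 5^{−1} = 8 (mod 13), so α_err = 1·8 = 8 ≡ 8 = α_5. Error position i = 5.
  Consistency check: S_2/S_1 = 8·1 = 8 ≡ 8 = α_err ✓ (single-error assumption holds).
Step 4: error magnitude e = S_0/v_5 = S_0·∏_{j≠5}(α_5 − α_j) = 5·9 = 45 ≡ 6 (mod 13).
Step 5: correct position 5: c_5 = r_5 − e = 1 − 6 ≡ 8 (mod 13). Hence c = [5, 11, 7, 4, 8].
  Check: interpolating c through the α_i gives m(x) = 12 + 6·x (degree < 2) with m(α_i) = c_i for every i, so c is indeed a codeword.


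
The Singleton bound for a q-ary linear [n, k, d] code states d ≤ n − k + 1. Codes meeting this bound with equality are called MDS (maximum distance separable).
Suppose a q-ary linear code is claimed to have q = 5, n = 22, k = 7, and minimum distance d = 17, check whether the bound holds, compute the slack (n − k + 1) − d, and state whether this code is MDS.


Singleton RHS = n − k + 1 = 16, slack = -1, bound violated (no such code; not MDS).

Singleton bound: d ≤ n − k + 1.
Here n = 22, k = 7, so n − k + 1 = 16.
Given d = 17, check d ≤ 16: NO.
Slack = (n − k + 1) − d = -1.
The slack is negative: d = 17 exceeds n − k + 1 = 16 by 1, so the Singleton bound is violated and no linear [22, 7, 17]_5 code can exist. In particular it is not MDS (MDS requires d = n − k + 1 exactly).
Description: the claimed parameters are [22, 7, 17]_5; such a code would be impossible (violates the Singleton bound).


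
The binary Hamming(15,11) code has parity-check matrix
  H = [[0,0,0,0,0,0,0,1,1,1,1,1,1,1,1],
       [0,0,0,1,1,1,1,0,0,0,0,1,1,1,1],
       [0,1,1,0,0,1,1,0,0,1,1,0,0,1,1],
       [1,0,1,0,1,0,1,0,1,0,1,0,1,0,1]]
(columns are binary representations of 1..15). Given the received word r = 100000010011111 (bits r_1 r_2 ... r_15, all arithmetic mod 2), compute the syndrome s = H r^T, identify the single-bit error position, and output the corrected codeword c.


s = (0, 0, 1, 0)^T, error position = 2, corrected codeword c = 110000010011111

Compute s = H r^T mod 2 one row at a time:
  s_1 = 1 + 0 + 0 + 1 + 1 + 1 + 1 + 1 = 6 ≡ 0 (mod 2).
  s_2 = 0 + 0 + 0 + 0 + 1 + 1 + 1 + 1 = 4 ≡ 0 (mod 2).
  s_3 = 0 + 0 + 0 + 0 + 0 + 1 + 1 + 1 = 3 ≡ 1 (mod 2).
  s_4 = 1 + 0 + 0 + 0 + 0 + 1 + 1 + 1 = 4 ≡ 0 (mod 2).
s = (0, 0, 1, 0)^T — this equals column 2 of H (binary 0010), so error is at position 2.
Correct: flip bit 2 of r = 100000010011111 to get c = 110000010011111.


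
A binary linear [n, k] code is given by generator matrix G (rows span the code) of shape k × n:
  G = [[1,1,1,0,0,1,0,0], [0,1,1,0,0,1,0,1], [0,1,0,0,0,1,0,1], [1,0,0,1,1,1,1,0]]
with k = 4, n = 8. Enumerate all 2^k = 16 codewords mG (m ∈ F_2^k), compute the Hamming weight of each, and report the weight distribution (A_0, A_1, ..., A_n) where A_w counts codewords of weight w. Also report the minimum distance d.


Weight distribution: A_0 = 1, A_1 = 1, A_2 = 1, A_3 = 3, A_4 = 3, A_5 = 3, A_6 = 3, A_7 = 1. Minimum distance d = 1.

Enumerate all 2^4 = 16 messages m ∈ F_2^4.
For each, compute codeword c = mG in F_2^8, then tally its weight.
  m = 0000 → c = 00000000, weight = 0.
  m = 1000 → c = 11100100, weight = 4.
  m = 0100 → c = 01100101, weight = 4.
  m = 1100 → c = 10000001, weight = 2.
  m = 0010 → c = 01000101, weight = 3.
  m = 1010 → c = 10100001, weight = 3.
  m = 0110 → c = 00100000, weight = 1.
  m = 1110 → c = 11000100, weight = 3.
  m = 0001 → c = 10011110, weight = 5.
  m = 1001 → c = 01111010, weight = 5.
  m = 0101 → c = 11111011, weight = 7.
  m = 1101 → c = 00011111, weight = 5.
  m = 0011 → c = 11011011, weight = 6.
  m = 1011 → c = 00111111, weight = 6.
  m = 0111 → c = 10111110, weight = 6.
  m = 1111 → c = 01011010, weight = 4.
Tally weights:
  weight 0: 1 codewords.
  weight 1: 1 codewords.
  weight 2: 1 codewords.
  weight 3: 3 codewords.
  weight 4: 3 codewords.
  weight 5: 3 codewords.
  weight 6: 3 codewords.
  weight 7: 1 codewords.
Minimum distance d = smallest w > 0 with A_w > 0 = 1.
Sanity: Σ A_w = 16 = 2^4 = 16 ✓.
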